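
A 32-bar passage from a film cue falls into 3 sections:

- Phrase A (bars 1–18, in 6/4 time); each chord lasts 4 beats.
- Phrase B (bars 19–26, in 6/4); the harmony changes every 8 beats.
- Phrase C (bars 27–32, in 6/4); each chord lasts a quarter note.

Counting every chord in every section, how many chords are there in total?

69 chords

A: 18 bars × 6 beats = 108 beats; 4 beats/chord → 27 chords.
B: 8 bars × 6 beats = 48 beats; 8 beats/chord → 6 chords.
C: 6 bars × 6 beats = 36 beats; 1 beat/chord → 36 chords.
Total: 27 + 6 + 36 = 69.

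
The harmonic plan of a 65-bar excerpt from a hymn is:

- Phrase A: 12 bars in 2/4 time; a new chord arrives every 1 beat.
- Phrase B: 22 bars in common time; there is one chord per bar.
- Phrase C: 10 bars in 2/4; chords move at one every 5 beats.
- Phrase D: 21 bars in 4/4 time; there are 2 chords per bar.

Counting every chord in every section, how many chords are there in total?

A: 12 bars × 2 beats = 24 beats; 1 beat/chord → 24 chords.
B: 22 bars × 4 beats = 88 beats; 4 beats/chord → 22 chords.
C: 10 bars × 2 beats = 20 beats; 5 beats/chord → 4 chords.
D: 21 bars × 4 beats = 84 beats; 2 beats/chord → 42 chords.
Total: 24 + 22 + 4 + 42 = 92.

92 chords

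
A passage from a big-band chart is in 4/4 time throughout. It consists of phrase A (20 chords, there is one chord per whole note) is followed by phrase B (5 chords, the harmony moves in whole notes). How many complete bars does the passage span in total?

A: 20 × 4 = 80 beats = 20 bars.
B: 5 × 4 = 20 beats = 5 bars.
Total: 20 + 5 = 25 bars.

25 bars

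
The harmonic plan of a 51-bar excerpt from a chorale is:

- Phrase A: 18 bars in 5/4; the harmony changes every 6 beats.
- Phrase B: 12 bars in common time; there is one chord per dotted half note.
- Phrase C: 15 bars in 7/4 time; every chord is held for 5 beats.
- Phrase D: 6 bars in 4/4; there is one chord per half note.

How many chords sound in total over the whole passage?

64 chords

A: 18 bars × 5 beats = 90 beats; 6 beats/chord → 15 chords.
B: 12 bars × 4 beats = 48 beats; 3 beats/chord → 16 chords.
C: 15 bars × 7 beats = 105 beats; 5 beats/chord → 21 chords.
D: 6 bars × 4 beats = 24 beats; 2 beats/chord → 12 chords.
Total: 15 + 16 + 21 + 12 = 64.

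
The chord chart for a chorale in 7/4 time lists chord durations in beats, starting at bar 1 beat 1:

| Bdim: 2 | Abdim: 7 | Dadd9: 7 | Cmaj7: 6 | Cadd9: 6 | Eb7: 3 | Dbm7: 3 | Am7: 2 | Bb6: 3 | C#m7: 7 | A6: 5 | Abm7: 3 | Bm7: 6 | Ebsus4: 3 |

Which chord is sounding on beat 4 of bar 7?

C#m7

Beat 4 of bar 7 is beat (7−1)×7 + 4 = 46 overall.
Running totals: Bdim ends at 2, Abdim ends at 9, Dadd9 ends at 16, Cmaj7 ends at 22, Cadd9 ends at 28, Eb7 ends at 31, Dbm7 ends at 34, Am7 ends at 36, Bb6 ends at 39, C#m7 ends at 46.
Beat 46 falls within C#m7.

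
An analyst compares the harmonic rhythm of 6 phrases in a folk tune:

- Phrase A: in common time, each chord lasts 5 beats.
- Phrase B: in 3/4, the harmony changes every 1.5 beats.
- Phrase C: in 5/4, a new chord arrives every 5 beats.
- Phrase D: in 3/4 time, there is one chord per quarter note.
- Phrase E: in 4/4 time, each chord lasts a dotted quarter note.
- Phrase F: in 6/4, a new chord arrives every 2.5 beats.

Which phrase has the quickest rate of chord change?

Phrase D

A: 4/5 = 0.8 chords/bar.
B: 3/1.5 = 2 chords/bar.
C: 5/5 = 1 chord/bar.
D: 3/1 = 3 chords/bar.
E: 4/1.5 = 8/3 chords/bar.
F: 6/2.5 = 2.4 chords/bar.
Fastest is D at 3 chords/bar.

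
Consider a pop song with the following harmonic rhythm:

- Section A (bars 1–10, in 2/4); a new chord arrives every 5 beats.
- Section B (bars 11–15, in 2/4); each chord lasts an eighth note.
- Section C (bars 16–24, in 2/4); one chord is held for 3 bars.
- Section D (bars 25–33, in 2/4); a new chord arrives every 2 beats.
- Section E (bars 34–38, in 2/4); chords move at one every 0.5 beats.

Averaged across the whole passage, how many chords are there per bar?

28/19 chords per bar

A: 10 bars of 2 beats is 20 beats; at 5 beats each that's 4 chords.
B: 5 bars of 2 beats is 10 beats; at 0.5 beats each that's 20 chords.
C: 9 bars of 2 beats is 18 beats; at 6 beats each that's 3 chords.
D: 9 bars of 2 beats is 18 beats; at 2 beats each that's 9 chords.
E: 5 bars of 2 beats is 10 beats; at 0.5 beats each that's 20 chords.
Overall: 56 chords over 38 bars → 56/38 = 28/19 chords per bar.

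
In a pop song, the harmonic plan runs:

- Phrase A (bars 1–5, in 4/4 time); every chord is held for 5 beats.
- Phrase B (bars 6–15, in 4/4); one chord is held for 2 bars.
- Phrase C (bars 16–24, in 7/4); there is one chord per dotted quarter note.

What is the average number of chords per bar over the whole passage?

A: 5 bars of 4 beats is 20 beats; at 5 beats each that's 4 chords.
B: 10 bars of 4 beats is 40 beats; at 8 beats each that's 5 chords.
C: 9 bars of 7 beats is 63 beats; at 1.5 beats each that's 42 chords.
Overall: 51 chords over 24 bars → 51/24 = 2.125 chords per bar.

2.125 chords per bar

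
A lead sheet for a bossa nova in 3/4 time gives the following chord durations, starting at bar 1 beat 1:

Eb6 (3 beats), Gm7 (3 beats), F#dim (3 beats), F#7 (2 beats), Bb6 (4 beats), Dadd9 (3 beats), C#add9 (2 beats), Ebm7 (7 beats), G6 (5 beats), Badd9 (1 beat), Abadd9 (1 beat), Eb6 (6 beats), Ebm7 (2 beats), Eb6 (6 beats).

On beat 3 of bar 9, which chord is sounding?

Ebm7

Beat 3 of bar 9 is beat (9−1)×3 + 3 = 27 overall.
Running totals: Eb6 ends at 3, Gm7 ends at 6, F#dim ends at 9, F#7 ends at 11, Bb6 ends at 15, Dadd9 ends at 18, C#add9 ends at 20, Ebm7 ends at 27.
Beat 27 falls within Ebm7.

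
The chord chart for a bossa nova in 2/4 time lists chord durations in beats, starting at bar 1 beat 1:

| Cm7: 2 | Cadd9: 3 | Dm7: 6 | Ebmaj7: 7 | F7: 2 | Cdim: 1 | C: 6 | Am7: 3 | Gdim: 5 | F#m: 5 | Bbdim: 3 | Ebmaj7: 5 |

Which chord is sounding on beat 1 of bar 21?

Bbdim

Beat 1 of bar 21 is beat (21−1)×2 + 1 = 41 overall.
Running totals: Cm7 ends at 2, Cadd9 ends at 5, Dm7 ends at 11, Ebmaj7 ends at 18, F7 ends at 20, Cdim ends at 21, C ends at 27, Am7 ends at 30, Gdim ends at 35, F#m ends at 40, Bbdim ends at 43.
Beat 41 falls within Bbdim.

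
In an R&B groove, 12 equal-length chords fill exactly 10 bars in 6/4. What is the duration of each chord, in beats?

10 bars × 6 beats/bar = 60 beats total.
60 beats ÷ 12 chords = 5 beats per chord.

5 beats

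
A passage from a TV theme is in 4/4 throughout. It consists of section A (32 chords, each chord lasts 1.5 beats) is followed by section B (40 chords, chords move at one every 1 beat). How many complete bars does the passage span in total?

22 bars

A: 32 × 1.5 = 48 beats = 12 bars.
B: 40 × 1 = 40 beats = 10 bars.
Total: 12 + 10 = 22 bars.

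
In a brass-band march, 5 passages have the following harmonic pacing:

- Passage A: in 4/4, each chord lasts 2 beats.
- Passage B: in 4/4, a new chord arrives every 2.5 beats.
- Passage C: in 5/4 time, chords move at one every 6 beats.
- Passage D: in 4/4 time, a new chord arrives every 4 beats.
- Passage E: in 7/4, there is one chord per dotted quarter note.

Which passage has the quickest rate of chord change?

Passage E

A: each chord is 2 beats in 4/4, so 2 per bar.
B: each chord is 2.5 beats in 4/4, so 1.6 per bar.
C: each chord is 6 beats in 5/4, so 5/6 per bar.
D: each chord is 4 beats in 4/4, so 1 per bar.
E: each chord is 1.5 beats in 7/4, so 14/3 per bar.
Fastest is E at 14/3 chords/bar.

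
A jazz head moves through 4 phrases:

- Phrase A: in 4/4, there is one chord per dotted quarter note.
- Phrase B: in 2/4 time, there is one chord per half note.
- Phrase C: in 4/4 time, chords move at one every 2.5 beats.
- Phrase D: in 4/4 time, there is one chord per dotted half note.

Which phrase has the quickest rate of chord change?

Phrase A

A: 4/1.5 = 8/3 chords/bar.
B: 2/2 = 1 chord/bar.
C: 4/2.5 = 1.6 chords/bar.
D: 4/3 = 4/3 chords/bar.
Fastest is A at 8/3 chords/bar.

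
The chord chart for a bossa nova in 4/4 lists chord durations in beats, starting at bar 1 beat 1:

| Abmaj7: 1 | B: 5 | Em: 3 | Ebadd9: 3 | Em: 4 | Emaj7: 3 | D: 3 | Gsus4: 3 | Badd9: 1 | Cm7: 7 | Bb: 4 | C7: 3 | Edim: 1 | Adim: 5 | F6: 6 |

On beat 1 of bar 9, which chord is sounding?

Beat 1 of bar 9 is beat (9−1)×4 + 1 = 33 overall.
Running totals: Abmaj7 ends at 1, B ends at 6, Em ends at 9, Ebadd9 ends at 12, Em ends at 16, Emaj7 ends at 19, D ends at 22, Gsus4 ends at 25, Badd9 ends at 26, Cm7 ends at 33.
Beat 33 falls within Cm7.

Cm7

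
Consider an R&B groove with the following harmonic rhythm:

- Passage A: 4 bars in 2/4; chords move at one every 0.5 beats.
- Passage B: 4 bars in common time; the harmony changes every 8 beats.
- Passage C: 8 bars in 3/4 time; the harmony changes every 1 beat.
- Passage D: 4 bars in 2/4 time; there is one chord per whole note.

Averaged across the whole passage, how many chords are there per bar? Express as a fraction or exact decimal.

2.2 chords per bar

A: 4 × 2 = 8 beats ÷ 0.5 = 16 chords.
B: 4 × 4 = 16 beats ÷ 8 = 2 chords.
C: 8 × 3 = 24 beats ÷ 1 = 24 chords.
D: 4 × 2 = 8 beats ÷ 4 = 2 chords.
Overall: 44 chords over 20 bars → 44/20 = 2.2 chords per bar.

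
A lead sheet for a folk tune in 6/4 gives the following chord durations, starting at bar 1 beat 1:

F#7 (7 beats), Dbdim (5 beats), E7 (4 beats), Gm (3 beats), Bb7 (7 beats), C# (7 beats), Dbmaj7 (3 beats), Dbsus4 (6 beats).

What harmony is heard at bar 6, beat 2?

Beat 2 of bar 6 is beat (6−1)×6 + 2 = 32 overall.
Running totals: F#7 ends at 7, Dbdim ends at 12, E7 ends at 16, Gm ends at 19, Bb7 ends at 26, C# ends at 33.
Beat 32 falls within C#.

C#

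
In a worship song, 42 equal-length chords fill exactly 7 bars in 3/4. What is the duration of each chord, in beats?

7 bars × 3 beats/bar = 21 beats total.
21 beats ÷ 42 chords = 0.5 beats per chord.
(That is an eighth note.)

0.5 beats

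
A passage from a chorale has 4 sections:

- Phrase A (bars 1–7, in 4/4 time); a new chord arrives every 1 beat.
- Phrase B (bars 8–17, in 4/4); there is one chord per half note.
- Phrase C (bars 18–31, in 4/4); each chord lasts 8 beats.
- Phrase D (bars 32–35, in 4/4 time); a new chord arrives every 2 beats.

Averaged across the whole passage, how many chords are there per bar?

1.8 chords per bar

A: 7 × 4 = 28 beats ÷ 1 = 28 chords.
B: 10 × 4 = 40 beats ÷ 2 = 20 chords.
C: 14 × 4 = 56 beats ÷ 8 = 7 chords.
D: 4 × 4 = 16 beats ÷ 2 = 8 chords.
Overall: 63 chords over 35 bars → 63/35 = 1.8 chords per bar.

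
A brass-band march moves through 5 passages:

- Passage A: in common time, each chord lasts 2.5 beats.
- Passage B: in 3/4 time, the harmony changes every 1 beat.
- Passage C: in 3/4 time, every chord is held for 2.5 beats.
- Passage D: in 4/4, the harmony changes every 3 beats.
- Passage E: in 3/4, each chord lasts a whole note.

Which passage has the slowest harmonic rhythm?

A: each chord is 2.5 beats in 4/4, so 1.6 per bar.
B: each chord is 1 beat in 3/4, so 3 per bar.
C: each chord is 2.5 beats in 3/4, so 1.2 per bar.
D: each chord is 3 beats in 4/4, so 4/3 per bar.
E: each chord is 4 beats in 3/4, so 0.75 per bar.
Slowest is E at 0.75 chords/bar.

Passage E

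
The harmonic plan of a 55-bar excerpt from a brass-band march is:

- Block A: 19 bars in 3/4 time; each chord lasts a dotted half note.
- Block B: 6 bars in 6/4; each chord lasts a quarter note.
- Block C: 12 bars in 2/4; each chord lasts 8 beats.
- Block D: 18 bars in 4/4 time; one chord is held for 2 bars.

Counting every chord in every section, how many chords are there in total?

A: 19 bars × 3 beats = 57 beats; 3 beats/chord → 19 chords.
B: 6 bars × 6 beats = 36 beats; 1 beat/chord → 36 chords.
C: 12 bars × 2 beats = 24 beats; 8 beats/chord → 3 chords.
D: 18 bars × 4 beats = 72 beats; 8 beats/chord → 9 chords.
Total: 19 + 36 + 3 + 9 = 67.

67 chords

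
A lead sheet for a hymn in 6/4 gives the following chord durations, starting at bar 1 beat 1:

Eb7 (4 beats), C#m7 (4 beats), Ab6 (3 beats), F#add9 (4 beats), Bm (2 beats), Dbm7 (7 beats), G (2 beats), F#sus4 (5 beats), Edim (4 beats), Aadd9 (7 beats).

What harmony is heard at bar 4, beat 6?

Dbm7

Beat 6 of bar 4 is beat (4−1)×6 + 6 = 24 overall.
Running totals: Eb7 ends at 4, C#m7 ends at 8, Ab6 ends at 11, F#add9 ends at 15, Bm ends at 17, Dbm7 ends at 24.
Beat 24 falls within Dbm7.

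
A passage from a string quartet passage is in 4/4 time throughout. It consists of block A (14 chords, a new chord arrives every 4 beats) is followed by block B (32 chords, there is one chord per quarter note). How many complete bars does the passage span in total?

A: 14 × 4 = 56 beats = 14 bars.
B: 32 × 1 = 32 beats = 8 bars.
Total: 14 + 8 = 22 bars.

22 bars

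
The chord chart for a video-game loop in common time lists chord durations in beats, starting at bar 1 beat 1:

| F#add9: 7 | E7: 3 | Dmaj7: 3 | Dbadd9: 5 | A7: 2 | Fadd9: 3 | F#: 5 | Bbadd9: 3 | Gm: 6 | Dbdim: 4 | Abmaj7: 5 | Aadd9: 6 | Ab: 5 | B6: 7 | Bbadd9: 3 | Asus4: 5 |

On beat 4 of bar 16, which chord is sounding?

Beat 4 of bar 16 is beat (16−1)×4 + 4 = 64 overall.
Running totals: F#add9 ends at 7, E7 ends at 10, Dmaj7 ends at 13, Dbadd9 ends at 18, A7 ends at 20, Fadd9 ends at 23, F# ends at 28, Bbadd9 ends at 31, Gm ends at 37, Dbdim ends at 41, Abmaj7 ends at 46, Aadd9 ends at 52, Ab ends at 57, B6 ends at 64.
Beat 64 falls within B6.

B6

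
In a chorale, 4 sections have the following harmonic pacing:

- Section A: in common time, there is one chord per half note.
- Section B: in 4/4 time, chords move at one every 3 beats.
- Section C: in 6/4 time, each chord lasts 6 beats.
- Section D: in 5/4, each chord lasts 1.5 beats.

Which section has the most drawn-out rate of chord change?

A: 4/2 = 2 chords/bar.
B: 4/3 = 4/3 chords/bar.
C: 6/6 = 1 chord/bar.
D: 5/1.5 = 10/3 chords/bar.
Slowest is C at 1 chords/bar.

Section C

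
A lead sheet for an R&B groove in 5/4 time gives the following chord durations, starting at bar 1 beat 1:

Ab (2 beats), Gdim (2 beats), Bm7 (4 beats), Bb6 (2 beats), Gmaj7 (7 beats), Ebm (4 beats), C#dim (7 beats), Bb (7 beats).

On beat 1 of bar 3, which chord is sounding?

Beat 1 of bar 3 is beat (3−1)×5 + 1 = 11 overall.
Running totals: Ab ends at 2, Gdim ends at 4, Bm7 ends at 8, Bb6 ends at 10, Gmaj7 ends at 17.
Beat 11 falls within Gmaj7.

Gmaj7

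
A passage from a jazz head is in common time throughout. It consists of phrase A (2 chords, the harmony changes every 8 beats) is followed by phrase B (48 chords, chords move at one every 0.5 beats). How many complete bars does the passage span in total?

10 bars

A: 2 × 8 = 16 beats = 4 bars.
B: 48 × 0.5 = 24 beats = 6 bars.
Total: 4 + 6 = 10 bars.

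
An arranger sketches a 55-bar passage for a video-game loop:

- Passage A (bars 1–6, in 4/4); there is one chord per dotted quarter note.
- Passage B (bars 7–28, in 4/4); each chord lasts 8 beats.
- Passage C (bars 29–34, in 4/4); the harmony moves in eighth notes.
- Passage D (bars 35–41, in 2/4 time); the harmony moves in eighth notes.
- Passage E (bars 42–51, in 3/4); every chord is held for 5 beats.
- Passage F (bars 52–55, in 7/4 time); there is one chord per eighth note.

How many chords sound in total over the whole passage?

A: 6 bars × 4 beats = 24 beats; 1.5 beats/chord → 16 chords.
B: 22 bars × 4 beats = 88 beats; 8 beats/chord → 11 chords.
C: 6 bars × 4 beats = 24 beats; 0.5 beats/chord → 48 chords.
D: 7 bars × 2 beats = 14 beats; 0.5 beats/chord → 28 chords.
E: 10 bars × 3 beats = 30 beats; 5 beats/chord → 6 chords.
F: 4 bars × 7 beats = 28 beats; 0.5 beats/chord → 56 chords.
Total: 16 + 11 + 48 + 28 + 6 + 56 = 165.

165 chords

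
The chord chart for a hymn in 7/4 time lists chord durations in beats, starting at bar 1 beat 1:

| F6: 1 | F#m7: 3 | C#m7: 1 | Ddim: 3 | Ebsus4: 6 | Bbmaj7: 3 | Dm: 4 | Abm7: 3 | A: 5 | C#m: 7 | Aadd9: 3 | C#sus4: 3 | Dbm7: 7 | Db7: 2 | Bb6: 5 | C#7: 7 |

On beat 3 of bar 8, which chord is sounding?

Beat 3 of bar 8 is beat (8−1)×7 + 3 = 52 overall.
Running totals: F6 ends at 1, F#m7 ends at 4, C#m7 ends at 5, Ddim ends at 8, Ebsus4 ends at 14, Bbmaj7 ends at 17, Dm ends at 21, Abm7 ends at 24, A ends at 29, C#m ends at 36, Aadd9 ends at 39, C#sus4 ends at 42, Dbm7 ends at 49, Db7 ends at 51, Bb6 ends at 56.
Beat 52 falls within Bb6.

Bb6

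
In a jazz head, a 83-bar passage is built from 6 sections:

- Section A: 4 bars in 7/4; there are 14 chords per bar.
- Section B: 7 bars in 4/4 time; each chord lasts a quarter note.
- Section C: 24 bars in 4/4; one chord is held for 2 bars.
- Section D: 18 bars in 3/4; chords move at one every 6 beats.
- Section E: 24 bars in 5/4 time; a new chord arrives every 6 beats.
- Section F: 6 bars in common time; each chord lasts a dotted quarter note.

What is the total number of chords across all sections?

A has 28 beats and chords last 0.5 each, so 56 chords.
B has 28 beats and chords last 1 each, so 28 chords.
C has 96 beats and chords last 8 each, so 12 chords.
D has 54 beats and chords last 6 each, so 9 chords.
E has 120 beats and chords last 6 each, so 20 chords.
F has 24 beats and chords last 1.5 each, so 16 chords.
Total: 56 + 28 + 12 + 9 + 20 + 16 = 141.

141 chords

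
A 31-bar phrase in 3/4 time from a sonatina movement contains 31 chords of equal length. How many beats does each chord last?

31 bars × 3 beats/bar = 93 beats total.
93 beats ÷ 31 chords = 3 beats per chord.
(That is a dotted half note.)

3 beats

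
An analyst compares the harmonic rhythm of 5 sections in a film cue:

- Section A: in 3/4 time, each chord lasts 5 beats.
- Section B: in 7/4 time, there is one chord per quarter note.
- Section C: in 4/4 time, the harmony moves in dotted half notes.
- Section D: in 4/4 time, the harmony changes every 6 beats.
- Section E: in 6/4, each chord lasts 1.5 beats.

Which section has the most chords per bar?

A: 3/5 = 0.6 chords/bar.
B: 7/1 = 7 chords/bar.
C: 4/3 = 4/3 chords/bar.
D: 4/6 = 2/3 chords/bar.
E: 6/1.5 = 4 chords/bar.
Fastest is B at 7 chords/bar.

Section B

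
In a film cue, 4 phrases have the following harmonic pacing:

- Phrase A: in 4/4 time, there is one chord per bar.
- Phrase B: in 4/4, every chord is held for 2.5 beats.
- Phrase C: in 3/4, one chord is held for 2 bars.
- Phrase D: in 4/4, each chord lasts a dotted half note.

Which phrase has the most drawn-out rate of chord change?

Phrase C

A: 4 beats/bar ÷ 4 beats/chord = 1 chord/bar.
B: 4 beats/bar ÷ 2.5 beats/chord = 1.6 chords/bar.
C: 3 beats/bar ÷ 6 beats/chord = 0.5 chords/bar.
D: 4 beats/bar ÷ 3 beats/chord = 4/3 chords/bar.
Slowest is C at 0.5 chords/bar.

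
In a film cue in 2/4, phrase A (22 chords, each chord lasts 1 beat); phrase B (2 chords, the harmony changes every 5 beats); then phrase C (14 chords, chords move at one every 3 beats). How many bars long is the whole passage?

A: 22 × 1 = 22 beats = 11 bars.
B: 2 × 5 = 10 beats = 5 bars.
C: 14 × 3 = 42 beats = 21 bars.
Total: 11 + 5 + 21 = 37 bars.

37 bars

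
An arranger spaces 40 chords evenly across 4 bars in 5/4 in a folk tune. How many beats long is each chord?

4 bars × 5 beats/bar = 20 beats total.
20 beats ÷ 40 chords = 0.5 beats per chord.
(That is an eighth note.)

0.5 beats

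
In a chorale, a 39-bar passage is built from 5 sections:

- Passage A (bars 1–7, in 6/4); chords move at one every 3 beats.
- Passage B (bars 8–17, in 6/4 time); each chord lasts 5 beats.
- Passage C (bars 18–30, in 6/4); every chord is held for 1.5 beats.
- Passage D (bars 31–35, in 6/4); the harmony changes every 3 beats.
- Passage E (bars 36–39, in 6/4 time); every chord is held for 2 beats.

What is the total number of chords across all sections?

A: 7·6 = 42 beats, 42/3 = 14 chords.
B: 10·6 = 60 beats, 60/5 = 12 chords.
C: 13·6 = 78 beats, 78/1.5 = 52 chords.
D: 5·6 = 30 beats, 30/3 = 10 chords.
E: 4·6 = 24 beats, 24/2 = 12 chords.
Total: 14 + 12 + 52 + 10 + 12 = 100.

100 chords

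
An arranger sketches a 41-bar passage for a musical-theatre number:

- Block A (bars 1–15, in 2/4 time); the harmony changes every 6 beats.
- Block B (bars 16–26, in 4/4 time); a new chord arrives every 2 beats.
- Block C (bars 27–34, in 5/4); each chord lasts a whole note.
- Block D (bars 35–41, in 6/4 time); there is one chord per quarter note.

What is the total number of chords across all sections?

A has 30 beats and chords last 6 each, so 5 chords.
B has 44 beats and chords last 2 each, so 22 chords.
C has 40 beats and chords last 4 each, so 10 chords.
D has 42 beats and chords last 1 each, so 42 chords.
Total: 5 + 22 + 10 + 42 = 79.

79 chords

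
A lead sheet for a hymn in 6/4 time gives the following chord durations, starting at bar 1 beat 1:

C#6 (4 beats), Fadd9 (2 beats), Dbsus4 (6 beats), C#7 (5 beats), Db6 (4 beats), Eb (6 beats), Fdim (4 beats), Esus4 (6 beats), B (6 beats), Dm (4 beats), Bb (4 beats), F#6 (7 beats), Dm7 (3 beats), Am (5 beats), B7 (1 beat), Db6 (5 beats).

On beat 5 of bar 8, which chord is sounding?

Beat 5 of bar 8 is beat (8−1)×6 + 5 = 47 overall.
Running totals: C#6 ends at 4, Fadd9 ends at 6, Dbsus4 ends at 12, C#7 ends at 17, Db6 ends at 21, Eb ends at 27, Fdim ends at 31, Esus4 ends at 37, B ends at 43, Dm ends at 47.
Beat 47 falls within Dm.

Dm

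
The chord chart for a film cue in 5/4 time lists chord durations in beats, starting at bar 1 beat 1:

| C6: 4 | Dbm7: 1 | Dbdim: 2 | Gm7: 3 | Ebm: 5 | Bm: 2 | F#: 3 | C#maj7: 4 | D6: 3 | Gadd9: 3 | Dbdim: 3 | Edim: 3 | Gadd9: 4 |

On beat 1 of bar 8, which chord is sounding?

Beat 1 of bar 8 is beat (8−1)×5 + 1 = 36 overall.
Running totals: C6 ends at 4, Dbm7 ends at 5, Dbdim ends at 7, Gm7 ends at 10, Ebm ends at 15, Bm ends at 17, F# ends at 20, C#maj7 ends at 24, D6 ends at 27, Gadd9 ends at 30, Dbdim ends at 33, Edim ends at 36.
Beat 36 falls within Edim.

Edim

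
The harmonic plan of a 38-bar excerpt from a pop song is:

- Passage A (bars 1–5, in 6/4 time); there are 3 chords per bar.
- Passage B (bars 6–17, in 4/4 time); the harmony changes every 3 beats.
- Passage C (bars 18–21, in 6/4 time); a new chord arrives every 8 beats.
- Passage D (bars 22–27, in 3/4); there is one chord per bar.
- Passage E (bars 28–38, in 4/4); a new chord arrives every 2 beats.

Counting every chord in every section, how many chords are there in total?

62 chords

A: 5 bars × 6 beats = 30 beats; 2 beats/chord → 15 chords.
B: 12 bars × 4 beats = 48 beats; 3 beats/chord → 16 chords.
C: 4 bars × 6 beats = 24 beats; 8 beats/chord → 3 chords.
D: 6 bars × 3 beats = 18 beats; 3 beats/chord → 6 chords.
E: 11 bars × 4 beats = 44 beats; 2 beats/chord → 22 chords.
Total: 15 + 16 + 3 + 6 + 22 = 62.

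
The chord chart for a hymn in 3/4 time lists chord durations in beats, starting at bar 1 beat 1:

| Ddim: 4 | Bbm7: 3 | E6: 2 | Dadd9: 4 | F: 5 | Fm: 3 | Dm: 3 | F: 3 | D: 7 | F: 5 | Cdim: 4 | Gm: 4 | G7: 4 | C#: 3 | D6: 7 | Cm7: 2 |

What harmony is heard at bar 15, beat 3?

Beat 3 of bar 15 is beat (15−1)×3 + 3 = 45 overall.
Running totals: Ddim ends at 4, Bbm7 ends at 7, E6 ends at 9, Dadd9 ends at 13, F ends at 18, Fm ends at 21, Dm ends at 24, F ends at 27, D ends at 34, F ends at 39, Cdim ends at 43, Gm ends at 47.
Beat 45 falls within Gm.

Gm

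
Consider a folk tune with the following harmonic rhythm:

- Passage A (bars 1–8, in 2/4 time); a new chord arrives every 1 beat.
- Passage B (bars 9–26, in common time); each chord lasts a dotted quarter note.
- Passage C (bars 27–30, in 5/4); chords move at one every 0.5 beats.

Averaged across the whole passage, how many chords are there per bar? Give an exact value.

A: 8 bars of 2 beats is 16 beats; at 1 beat each that's 16 chords.
B: 18 bars of 4 beats is 72 beats; at 1.5 beats each that's 48 chords.
C: 4 bars of 5 beats is 20 beats; at 0.5 beats each that's 40 chords.
Overall: 104 chords over 30 bars → 104/30 = 52/15 chords per bar.

52/15 chords per bar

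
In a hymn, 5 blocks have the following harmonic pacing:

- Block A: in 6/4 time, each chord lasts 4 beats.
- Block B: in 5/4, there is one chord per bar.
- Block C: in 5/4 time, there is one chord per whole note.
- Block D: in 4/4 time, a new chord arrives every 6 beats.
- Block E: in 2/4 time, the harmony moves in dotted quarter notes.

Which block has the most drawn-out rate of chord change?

Block D

A: each chord is 4 beats in 6/4, so 1.5 per bar.
B: each chord is 5 beats in 5/4, so 1 per bar.
C: each chord is 4 beats in 5/4, so 1.25 per bar.
D: each chord is 6 beats in 4/4, so 2/3 per bar.
E: each chord is 1.5 beats in 2/4, so 4/3 per bar.
Slowest is D at 2/3 chords/bar.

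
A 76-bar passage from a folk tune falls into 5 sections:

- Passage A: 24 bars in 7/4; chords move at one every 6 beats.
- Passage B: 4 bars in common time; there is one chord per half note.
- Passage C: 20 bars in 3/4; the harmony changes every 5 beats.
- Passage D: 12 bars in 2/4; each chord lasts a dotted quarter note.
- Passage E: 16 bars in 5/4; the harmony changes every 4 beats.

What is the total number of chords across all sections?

A: 24·7 = 168 beats, 168/6 = 28 chords.
B: 4·4 = 16 beats, 16/2 = 8 chords.
C: 20·3 = 60 beats, 60/5 = 12 chords.
D: 12·2 = 24 beats, 24/1.5 = 16 chords.
E: 16·5 = 80 beats, 80/4 = 20 chords.
Total: 28 + 8 + 12 + 16 + 20 = 84.

84 chords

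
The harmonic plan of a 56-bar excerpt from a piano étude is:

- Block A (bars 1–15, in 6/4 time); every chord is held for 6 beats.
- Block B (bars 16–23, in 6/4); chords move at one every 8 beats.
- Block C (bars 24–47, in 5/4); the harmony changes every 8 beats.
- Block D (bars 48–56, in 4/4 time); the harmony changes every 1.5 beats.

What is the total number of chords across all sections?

A has 90 beats and chords last 6 each, so 15 chords.
B has 48 beats and chords last 8 each, so 6 chords.
C has 120 beats and chords last 8 each, so 15 chords.
D has 36 beats and chords last 1.5 each, so 24 chords.
Total: 15 + 6 + 15 + 24 = 60.

60 chords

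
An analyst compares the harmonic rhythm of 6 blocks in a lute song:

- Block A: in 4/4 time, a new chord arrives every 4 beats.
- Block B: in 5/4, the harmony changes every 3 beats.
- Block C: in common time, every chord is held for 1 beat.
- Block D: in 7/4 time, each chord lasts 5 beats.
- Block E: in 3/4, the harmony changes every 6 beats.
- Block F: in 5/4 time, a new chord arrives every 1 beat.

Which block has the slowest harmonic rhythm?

A: 4/4 = 1 chord/bar.
B: 5/3 = 5/3 chords/bar.
C: 4/1 = 4 chords/bar.
D: 7/5 = 1.4 chords/bar.
E: 3/6 = 0.5 chords/bar.
F: 5/1 = 5 chords/bar.
Slowest is E at 0.5 chords/bar.

Block E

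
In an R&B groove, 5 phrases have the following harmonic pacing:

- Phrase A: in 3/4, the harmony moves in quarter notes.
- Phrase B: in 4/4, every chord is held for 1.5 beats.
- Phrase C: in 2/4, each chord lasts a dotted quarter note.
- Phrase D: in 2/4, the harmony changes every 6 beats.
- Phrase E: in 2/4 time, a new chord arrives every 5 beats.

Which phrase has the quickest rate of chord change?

A: each chord is 1 beat in 3/4, so 3 per bar.
B: each chord is 1.5 beats in 4/4, so 8/3 per bar.
C: each chord is 1.5 beats in 2/4, so 4/3 per bar.
D: each chord is 6 beats in 2/4, so 1/3 per bar.
E: each chord is 5 beats in 2/4, so 0.4 per bar.
Fastest is A at 3 chords/bar.

Phrase A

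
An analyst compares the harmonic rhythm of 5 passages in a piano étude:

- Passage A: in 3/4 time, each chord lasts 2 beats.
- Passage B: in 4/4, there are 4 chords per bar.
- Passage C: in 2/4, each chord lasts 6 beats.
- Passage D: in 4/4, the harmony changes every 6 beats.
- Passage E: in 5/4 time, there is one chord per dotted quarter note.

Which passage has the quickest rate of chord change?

A: 3 beats/bar ÷ 2 beats/chord = 1.5 chords/bar.
B: 4 beats/bar ÷ 1 beat/chord = 4 chords/bar.
C: 2 beats/bar ÷ 6 beats/chord = 1/3 chords/bar.
D: 4 beats/bar ÷ 6 beats/chord = 2/3 chords/bar.
E: 5 beats/bar ÷ 1.5 beats/chord = 10/3 chords/bar.
Fastest is B at 4 chords/bar.

Passage B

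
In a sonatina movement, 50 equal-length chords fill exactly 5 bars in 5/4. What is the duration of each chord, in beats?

0.5 beats

5 bars × 5 beats/bar = 25 beats total.
25 beats ÷ 50 chords = 0.5 beats per chord.
(That is an eighth note.)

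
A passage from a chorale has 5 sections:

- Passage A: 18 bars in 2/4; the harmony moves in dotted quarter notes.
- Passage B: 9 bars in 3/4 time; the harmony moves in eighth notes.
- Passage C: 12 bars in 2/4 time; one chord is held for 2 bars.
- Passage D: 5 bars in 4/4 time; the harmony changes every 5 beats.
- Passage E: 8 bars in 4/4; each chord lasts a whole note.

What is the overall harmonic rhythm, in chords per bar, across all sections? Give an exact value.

24/13 chords per bar

A: 18 bars of 2 beats is 36 beats; at 1.5 beats each that's 24 chords.
B: 9 bars of 3 beats is 27 beats; at 0.5 beats each that's 54 chords.
C: 12 bars of 2 beats is 24 beats; at 4 beats each that's 6 chords.
D: 5 bars of 4 beats is 20 beats; at 5 beats each that's 4 chords.
E: 8 bars of 4 beats is 32 beats; at 4 beats each that's 8 chords.
Overall: 96 chords over 52 bars → 96/52 = 24/13 chords per bar.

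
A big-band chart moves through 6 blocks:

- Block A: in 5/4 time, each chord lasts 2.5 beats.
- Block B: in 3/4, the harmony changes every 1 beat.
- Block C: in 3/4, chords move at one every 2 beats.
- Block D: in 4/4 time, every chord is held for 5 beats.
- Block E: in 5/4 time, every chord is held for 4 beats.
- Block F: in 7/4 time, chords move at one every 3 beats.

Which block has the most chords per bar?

A: 5/2.5 = 2 chords/bar.
B: 3/1 = 3 chords/bar.
C: 3/2 = 1.5 chords/bar.
D: 4/5 = 0.8 chords/bar.
E: 5/4 = 1.25 chords/bar.
F: 7/3 = 7/3 chords/bar.
Fastest is B at 3 chords/bar.

Block B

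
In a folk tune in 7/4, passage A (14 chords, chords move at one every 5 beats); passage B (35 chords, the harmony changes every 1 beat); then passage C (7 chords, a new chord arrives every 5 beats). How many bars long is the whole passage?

A: 14 × 5 = 70 beats = 10 bars.
B: 35 × 1 = 35 beats = 5 bars.
C: 7 × 5 = 35 beats = 5 bars.
Total: 10 + 5 + 5 = 20 bars.

20 bars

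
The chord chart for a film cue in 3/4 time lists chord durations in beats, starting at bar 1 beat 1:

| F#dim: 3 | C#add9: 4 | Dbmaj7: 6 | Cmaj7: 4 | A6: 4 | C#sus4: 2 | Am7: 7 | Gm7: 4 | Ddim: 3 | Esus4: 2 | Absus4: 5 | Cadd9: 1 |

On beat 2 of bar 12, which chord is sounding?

Ddim

Beat 2 of bar 12 is beat (12−1)×3 + 2 = 35 overall.
Running totals: F#dim ends at 3, C#add9 ends at 7, Dbmaj7 ends at 13, Cmaj7 ends at 17, A6 ends at 21, C#sus4 ends at 23, Am7 ends at 30, Gm7 ends at 34, Ddim ends at 37.
Beat 35 falls within Ddim.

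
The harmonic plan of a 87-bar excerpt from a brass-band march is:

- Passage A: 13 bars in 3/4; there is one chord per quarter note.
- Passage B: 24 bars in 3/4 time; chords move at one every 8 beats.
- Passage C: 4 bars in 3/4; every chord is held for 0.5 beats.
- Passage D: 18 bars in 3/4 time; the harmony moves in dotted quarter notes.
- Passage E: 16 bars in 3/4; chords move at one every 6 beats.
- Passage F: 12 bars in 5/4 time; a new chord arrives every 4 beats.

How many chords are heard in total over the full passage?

131 chords

A: 13·3 = 39 beats, 39/1 = 39 chords.
B: 24·3 = 72 beats, 72/8 = 9 chords.
C: 4·3 = 12 beats, 12/0.5 = 24 chords.
D: 18·3 = 54 beats, 54/1.5 = 36 chords.
E: 16·3 = 48 beats, 48/6 = 8 chords.
F: 12·5 = 60 beats, 60/4 = 15 chords.
Total: 39 + 9 + 24 + 36 + 8 + 15 = 131.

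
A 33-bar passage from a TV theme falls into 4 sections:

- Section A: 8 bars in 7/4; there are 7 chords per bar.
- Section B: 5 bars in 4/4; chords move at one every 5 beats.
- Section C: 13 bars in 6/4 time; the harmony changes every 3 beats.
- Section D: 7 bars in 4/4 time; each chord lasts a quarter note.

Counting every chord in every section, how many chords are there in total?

114 chords

A: 8·7 = 56 beats, 56/1 = 56 chords.
B: 5·4 = 20 beats, 20/5 = 4 chords.
C: 13·6 = 78 beats, 78/3 = 26 chords.
D: 7·4 = 28 beats, 28/1 = 28 chords.
Total: 56 + 4 + 26 + 28 = 114.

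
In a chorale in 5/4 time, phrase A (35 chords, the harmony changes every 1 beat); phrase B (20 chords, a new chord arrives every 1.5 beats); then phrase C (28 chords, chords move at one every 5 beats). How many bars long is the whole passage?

A: 35 × 1 = 35 beats = 7 bars.
B: 20 × 1.5 = 30 beats = 6 bars.
C: 28 × 5 = 140 beats = 28 bars.
Total: 7 + 6 + 28 = 41 bars.

41 bars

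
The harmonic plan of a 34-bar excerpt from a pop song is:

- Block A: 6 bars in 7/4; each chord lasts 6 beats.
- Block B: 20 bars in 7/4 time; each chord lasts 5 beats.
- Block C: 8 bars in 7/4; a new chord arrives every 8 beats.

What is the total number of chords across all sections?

42 chords

A has 42 beats and chords last 6 each, so 7 chords.
B has 140 beats and chords last 5 each, so 28 chords.
C has 56 beats and chords last 8 each, so 7 chords.
Total: 7 + 28 + 7 = 42.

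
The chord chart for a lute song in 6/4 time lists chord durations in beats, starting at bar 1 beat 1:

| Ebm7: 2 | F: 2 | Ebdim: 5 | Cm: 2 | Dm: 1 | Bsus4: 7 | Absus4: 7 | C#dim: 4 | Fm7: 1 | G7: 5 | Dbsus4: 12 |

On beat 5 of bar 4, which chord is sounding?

Absus4

Beat 5 of bar 4 is beat (4−1)×6 + 5 = 23 overall.
Running totals: Ebm7 ends at 2, F ends at 4, Ebdim ends at 9, Cm ends at 11, Dm ends at 12, Bsus4 ends at 19, Absus4 ends at 26.
Beat 23 falls within Absus4.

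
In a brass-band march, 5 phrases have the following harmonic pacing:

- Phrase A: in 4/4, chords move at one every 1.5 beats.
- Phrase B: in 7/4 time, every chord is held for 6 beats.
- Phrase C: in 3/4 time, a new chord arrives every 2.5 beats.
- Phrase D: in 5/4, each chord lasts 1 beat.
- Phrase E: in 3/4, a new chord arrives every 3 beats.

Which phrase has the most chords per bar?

A: 4/1.5 = 8/3 chords/bar.
B: 7/6 = 7/6 chords/bar.
C: 3/2.5 = 1.2 chords/bar.
D: 5/1 = 5 chords/bar.
E: 3/3 = 1 chord/bar.
Fastest is D at 5 chords/bar.

Phrase D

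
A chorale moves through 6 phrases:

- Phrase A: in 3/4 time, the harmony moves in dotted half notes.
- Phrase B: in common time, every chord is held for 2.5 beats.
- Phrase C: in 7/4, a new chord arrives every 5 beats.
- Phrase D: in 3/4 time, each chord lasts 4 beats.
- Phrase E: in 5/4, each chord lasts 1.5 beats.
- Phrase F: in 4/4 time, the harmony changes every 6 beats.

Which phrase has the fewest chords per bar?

A: each chord is 3 beats in 3/4, so 1 per bar.
B: each chord is 2.5 beats in 4/4, so 1.6 per bar.
C: each chord is 5 beats in 7/4, so 1.4 per bar.
D: each chord is 4 beats in 3/4, so 0.75 per bar.
E: each chord is 1.5 beats in 5/4, so 10/3 per bar.
F: each chord is 6 beats in 4/4, so 2/3 per bar.
Slowest is F at 2/3 chords/bar.

Phrase F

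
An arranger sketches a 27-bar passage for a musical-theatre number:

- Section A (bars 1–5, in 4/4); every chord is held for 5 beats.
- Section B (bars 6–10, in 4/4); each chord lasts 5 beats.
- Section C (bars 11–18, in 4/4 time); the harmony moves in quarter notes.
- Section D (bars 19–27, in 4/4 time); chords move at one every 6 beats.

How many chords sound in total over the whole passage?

46 chords

A has 20 beats and chords last 5 each, so 4 chords.
B has 20 beats and chords last 5 each, so 4 chords.
C has 32 beats and chords last 1 each, so 32 chords.
D has 36 beats and chords last 6 each, so 6 chords.
Total: 4 + 4 + 32 + 6 = 46.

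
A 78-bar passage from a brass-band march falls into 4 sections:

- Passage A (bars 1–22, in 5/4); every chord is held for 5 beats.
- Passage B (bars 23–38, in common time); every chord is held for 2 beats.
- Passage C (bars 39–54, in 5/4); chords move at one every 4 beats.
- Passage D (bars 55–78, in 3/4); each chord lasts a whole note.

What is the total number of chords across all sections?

92 chords

A has 110 beats and chords last 5 each, so 22 chords.
B has 64 beats and chords last 2 each, so 32 chords.
C has 80 beats and chords last 4 each, so 20 chords.
D has 72 beats and chords last 4 each, so 18 chords.
Total: 22 + 32 + 20 + 18 = 92.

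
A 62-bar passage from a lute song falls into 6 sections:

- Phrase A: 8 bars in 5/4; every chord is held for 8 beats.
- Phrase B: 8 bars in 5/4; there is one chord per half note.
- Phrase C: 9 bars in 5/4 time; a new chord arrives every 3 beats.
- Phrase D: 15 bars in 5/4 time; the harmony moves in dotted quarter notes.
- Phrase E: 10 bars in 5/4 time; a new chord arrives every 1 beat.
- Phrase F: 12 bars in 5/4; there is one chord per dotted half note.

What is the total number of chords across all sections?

160 chords

A: 8 bars × 5 beats = 40 beats; 8 beats/chord → 5 chords.
B: 8 bars × 5 beats = 40 beats; 2 beats/chord → 20 chords.
C: 9 bars × 5 beats = 45 beats; 3 beats/chord → 15 chords.
D: 15 bars × 5 beats = 75 beats; 1.5 beats/chord → 50 chords.
E: 10 bars × 5 beats = 50 beats; 1 beat/chord → 50 chords.
F: 12 bars × 5 beats = 60 beats; 3 beats/chord → 20 chords.
Total: 5 + 20 + 15 + 50 + 50 + 20 = 160.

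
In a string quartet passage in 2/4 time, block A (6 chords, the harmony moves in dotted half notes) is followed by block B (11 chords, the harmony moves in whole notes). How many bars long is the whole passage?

A: 6 × 3 = 18 beats = 9 bars.
B: 11 × 4 = 44 beats = 22 bars.
Total: 9 + 22 = 31 bars.

31 bars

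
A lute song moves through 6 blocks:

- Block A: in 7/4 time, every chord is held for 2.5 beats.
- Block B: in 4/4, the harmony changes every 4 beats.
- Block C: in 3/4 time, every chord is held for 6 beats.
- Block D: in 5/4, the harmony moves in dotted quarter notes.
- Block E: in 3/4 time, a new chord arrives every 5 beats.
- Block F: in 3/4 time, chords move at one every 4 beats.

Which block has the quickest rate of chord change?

Block D

A: 7 beats/bar ÷ 2.5 beats/chord = 2.8 chords/bar.
B: 4 beats/bar ÷ 4 beats/chord = 1 chord/bar.
C: 3 beats/bar ÷ 6 beats/chord = 0.5 chords/bar.
D: 5 beats/bar ÷ 1.5 beats/chord = 10/3 chords/bar.
E: 3 beats/bar ÷ 5 beats/chord = 0.6 chords/bar.
F: 3 beats/bar ÷ 4 beats/chord = 0.75 chords/bar.
Fastest is D at 10/3 chords/bar.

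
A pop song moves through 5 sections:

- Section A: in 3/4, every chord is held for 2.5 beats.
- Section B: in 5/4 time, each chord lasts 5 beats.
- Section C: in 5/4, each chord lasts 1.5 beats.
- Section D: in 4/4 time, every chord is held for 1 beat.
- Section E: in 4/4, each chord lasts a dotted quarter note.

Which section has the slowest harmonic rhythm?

Section B

A: 3 beats/bar ÷ 2.5 beats/chord = 1.2 chords/bar.
B: 5 beats/bar ÷ 5 beats/chord = 1 chord/bar.
C: 5 beats/bar ÷ 1.5 beats/chord = 10/3 chords/bar.
D: 4 beats/bar ÷ 1 beat/chord = 4 chords/bar.
E: 4 beats/bar ÷ 1.5 beats/chord = 8/3 chords/bar.
Slowest is B at 1 chords/bar.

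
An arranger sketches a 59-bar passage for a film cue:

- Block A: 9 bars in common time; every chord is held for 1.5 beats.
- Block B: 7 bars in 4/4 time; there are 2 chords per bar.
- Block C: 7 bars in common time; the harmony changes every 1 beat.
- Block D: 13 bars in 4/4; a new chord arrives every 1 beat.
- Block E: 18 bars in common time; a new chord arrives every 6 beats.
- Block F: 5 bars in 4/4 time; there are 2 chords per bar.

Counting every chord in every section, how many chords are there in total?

140 chords

A: 9 bars × 4 beats = 36 beats; 1.5 beats/chord → 24 chords.
B: 7 bars × 4 beats = 28 beats; 2 beats/chord → 14 chords.
C: 7 bars × 4 beats = 28 beats; 1 beat/chord → 28 chords.
D: 13 bars × 4 beats = 52 beats; 1 beat/chord → 52 chords.
E: 18 bars × 4 beats = 72 beats; 6 beats/chord → 12 chords.
F: 5 bars × 4 beats = 20 beats; 2 beats/chord → 10 chords.
Total: 24 + 14 + 28 + 52 + 12 + 10 = 140.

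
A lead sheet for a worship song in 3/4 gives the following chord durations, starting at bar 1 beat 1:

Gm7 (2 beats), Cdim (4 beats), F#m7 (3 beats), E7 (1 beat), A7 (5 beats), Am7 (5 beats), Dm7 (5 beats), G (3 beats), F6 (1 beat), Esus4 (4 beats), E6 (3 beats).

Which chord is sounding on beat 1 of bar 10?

Beat 1 of bar 10 is beat (10−1)×3 + 1 = 28 overall.
Running totals: Gm7 ends at 2, Cdim ends at 6, F#m7 ends at 9, E7 ends at 10, A7 ends at 15, Am7 ends at 20, Dm7 ends at 25, G ends at 28.
Beat 28 falls within G.

G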